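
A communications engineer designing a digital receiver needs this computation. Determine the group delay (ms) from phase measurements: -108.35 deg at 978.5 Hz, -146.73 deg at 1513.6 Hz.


Group delay from phase difference:
tau = -d(phi)/d(omega)
d(phi) = -38.38 deg = -0.669857 rad
d(omega) = 2*pi*(1513.6 - 978.5) = 3362.1325 rad/s
tau = -(-0.669857) / 3362.1325
    = 0.1992 ms

0.1992 ms


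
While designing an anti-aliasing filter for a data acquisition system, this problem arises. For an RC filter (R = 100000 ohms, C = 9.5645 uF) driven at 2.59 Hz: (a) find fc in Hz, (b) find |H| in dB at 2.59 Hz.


Step 1 — cutoff frequency:
fc = 1 / (2*pi*R*C)
C = 9.5645 uF = 9.5645e-06 F
fc = 1 / (2*pi*100000*9.5645e-06)
   = 0.166402 Hz

Step 2 — magnitude at f = 2.59 Hz:
|H(f)| = 1 / sqrt(1 + (f/fc)^2)
f/fc = 2.59 / 0.166402 = 15.564717
|H| = 1 / sqrt(1 + 242.260415) = 0.0641157
|H|_dB = 20*log10(0.0641157) = -23.86 dB

fc = 0.166402 Hz; |H(2.59 Hz)| = -23.86 dB


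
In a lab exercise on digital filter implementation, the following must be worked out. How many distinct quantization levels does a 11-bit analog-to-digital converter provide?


Number of quantization levels = 2^N
= 2^11
= 2048

2048


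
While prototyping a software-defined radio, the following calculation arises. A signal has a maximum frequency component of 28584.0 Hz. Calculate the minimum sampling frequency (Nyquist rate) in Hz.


The Nyquist rate is twice the maximum frequency component.
fs_min = 2 * fmax
      = 2 * 28584.0
      = 57168.0 Hz

57168.0


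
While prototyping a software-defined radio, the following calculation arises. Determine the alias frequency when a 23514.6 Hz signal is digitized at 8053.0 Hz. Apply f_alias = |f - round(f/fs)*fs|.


Compute the nearest integer multiple of fs to the signal:
n = round(23514.6 / 8053.0) = 3
f_alias = |23514.6 - 3 * 8053.0|
        = |23514.6 - 24159.0|
        = 644.4 Hz

644.4


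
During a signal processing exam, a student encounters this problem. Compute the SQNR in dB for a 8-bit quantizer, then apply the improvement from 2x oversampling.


Step 1 — baseline SQNR at Nyquist:
SQNR_base = 6.02*N + 1.76
          = 6.02*8 + 1.76
          = 49.92 dB

Step 2 — oversampling processing gain:
G = 10*log10(OSR) = 10*log10(2) = 3.01 dB

Step 3 — total:
SQNR_total = 49.92 + 3.01 = 52.93 dB

Base SQNR = 49.92 dB; oversampled SQNR = 52.93 dB


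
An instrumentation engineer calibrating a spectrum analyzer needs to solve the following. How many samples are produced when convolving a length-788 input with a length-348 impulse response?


Linear convolution output length:
L = N + M - 1
  = 788 + 348 - 1
  = 1135 samples

1135


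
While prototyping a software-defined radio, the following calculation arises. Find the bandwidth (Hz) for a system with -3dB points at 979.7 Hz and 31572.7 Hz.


Bandwidth is the difference of -3dB frequencies:
BW = f_high - f_low
   = 31572.7 - 979.7
   = 30593.0 Hz

30593.0 Hz


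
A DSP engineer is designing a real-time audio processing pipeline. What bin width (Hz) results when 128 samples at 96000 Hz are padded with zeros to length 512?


Frequency resolution after zero-padding:
N_padded = 128 * 4 = 512
df = fs / N_padded
   = 96000 / 512
   = 187.5 Hz

187.5 Hz


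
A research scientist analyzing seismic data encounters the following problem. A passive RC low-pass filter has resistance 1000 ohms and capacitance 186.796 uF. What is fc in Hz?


Cutoff frequency of a first-order RC filter:
fc = 1 / (2 * pi * R * C)
C = 186.796 uF = 0.000186796 F
fc = 1 / (2 * pi * 1000 * 0.000186796)
   = 1 / 1.1736738826399
   = 0.852025 Hz

0.852025 Hz


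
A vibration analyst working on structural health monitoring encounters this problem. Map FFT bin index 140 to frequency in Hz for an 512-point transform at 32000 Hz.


Frequency of DFT bin k:
f_k = k * fs / N
    = 140 * 32000 / 512
    = 4480000 / 512
    = 8750.0 Hz

8750.0 Hz


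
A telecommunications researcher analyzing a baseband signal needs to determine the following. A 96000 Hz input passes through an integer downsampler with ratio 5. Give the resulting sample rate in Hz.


Decimation reduces the sample rate:
fs_out = fs_in / M
       = 96000 / 5
       = 19200.0 Hz

19200.0 Hz


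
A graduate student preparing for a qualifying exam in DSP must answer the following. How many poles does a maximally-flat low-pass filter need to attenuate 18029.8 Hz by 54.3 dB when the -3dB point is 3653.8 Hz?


Butterworth filter order formula:
n = log10(10^(A/10) - 1) / (2 * log10(f_stop/f_pass))
10^(54.3/10) - 1 = 269152.4804
f_stop/f_pass = 18029.8 / 3653.8 = 4.9345
n = 3.9164 -> ceil = 4

4


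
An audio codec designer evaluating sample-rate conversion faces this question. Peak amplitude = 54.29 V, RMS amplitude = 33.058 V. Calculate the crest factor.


Crest factor is the ratio of peak to RMS:
CF = V_peak / V_rms
   = 54.29 / 33.058
   = 1.6423

1.6423


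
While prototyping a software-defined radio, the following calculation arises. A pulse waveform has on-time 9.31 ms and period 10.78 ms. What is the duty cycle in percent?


Duty cycle as a percentage:
DC = (t_on / T) * 100
   = (9.31 / 10.78) * 100
   = 0.863636 * 100
   = 86.36 %

86.36 %


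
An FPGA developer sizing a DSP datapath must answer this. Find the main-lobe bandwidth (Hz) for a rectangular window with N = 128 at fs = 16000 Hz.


Main lobe width for a rectangular window:
Width = 2 * fs / N
      = 2 * 16000 / 128
      = 32000 / 128
      = 250.0 Hz

250.0 Hz


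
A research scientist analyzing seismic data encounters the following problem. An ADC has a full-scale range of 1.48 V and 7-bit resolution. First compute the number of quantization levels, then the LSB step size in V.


Step 1 — number of quantization levels:
L = 2^N = 2^7 = 128

Step 2 — LSB step size:
delta = Vfs / L
      = 1.48 / 128
      = 0.0115625 V

Levels = 128; step size = 0.0115625 V


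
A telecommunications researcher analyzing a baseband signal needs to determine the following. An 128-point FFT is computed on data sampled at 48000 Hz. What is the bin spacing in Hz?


DFT frequency resolution:
df = fs / N
   = 48000 / 128
   = 375.0 Hz

375.0 Hz


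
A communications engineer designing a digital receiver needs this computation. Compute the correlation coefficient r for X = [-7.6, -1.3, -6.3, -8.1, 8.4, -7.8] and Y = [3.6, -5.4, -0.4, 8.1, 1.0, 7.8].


Pearson correlation coefficient (population):
r = cov(X,Y) / (std(X) * std(Y))
Mean X = -3.7833, Mean Y = 2.45
Cov(X,Y) = -13.375833
Std(X) = 5.919858, Std(Y) = 4.720787
r = -0.4786

-0.4786


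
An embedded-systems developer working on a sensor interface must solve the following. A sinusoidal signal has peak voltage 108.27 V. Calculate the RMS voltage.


RMS voltage for a sinusoidal waveform:
V_rms = V_peak / sqrt(2)
      = 108.27 / 1.414214
      = 76.558 V

76.558 V


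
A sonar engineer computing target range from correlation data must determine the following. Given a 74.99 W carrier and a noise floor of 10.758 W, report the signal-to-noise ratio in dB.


SNR in decibels:
SNR = 10 * log10(Ps / Pn)
    = 10 * log10(74.99 / 10.758)
    = 10 * log10(6.9706)
    = 10 * 0.8433
    = 8.43 dB

8.43 dB


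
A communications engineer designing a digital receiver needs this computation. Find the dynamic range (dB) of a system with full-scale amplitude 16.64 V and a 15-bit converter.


Dynamic range from full-scale to LSB:
V_min = V_max / 2^bits = 16.64 / 2^15
DR = 20 * log10(V_max / V_min)
   = 20 * log10(2^15)
   = 20 * 15 * log10(2)
   = 90.31 dB

90.31 dB


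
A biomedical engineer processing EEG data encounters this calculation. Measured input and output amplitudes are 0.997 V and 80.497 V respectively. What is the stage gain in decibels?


Voltage gain in dB:
G = 20 * log10(Vout / Vin)
  = 20 * log10(80.497 / 0.997)
  = 20 * log10(80.739218)
  = 20 * 1.907085
  = 38.14 dB

38.14 dB


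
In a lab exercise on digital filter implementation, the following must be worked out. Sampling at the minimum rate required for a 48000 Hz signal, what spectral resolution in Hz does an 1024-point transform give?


Step 1 — Nyquist sampling rate:
fs = 2 * fmax = 2 * 48000 = 96000 Hz

Step 2 — DFT bin spacing:
df = fs / N = 96000 / 1024 = 93.75 Hz

93.75 Hz


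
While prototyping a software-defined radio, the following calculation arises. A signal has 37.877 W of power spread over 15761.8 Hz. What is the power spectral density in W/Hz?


Power spectral density:
PSD = P / BW
    = 37.877 / 15761.8
    = 0.00240309 W/Hz

0.00240309 W/Hz


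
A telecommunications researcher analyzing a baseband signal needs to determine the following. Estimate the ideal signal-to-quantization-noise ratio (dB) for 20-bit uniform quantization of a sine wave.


Theoretical SNR for a full-scale sinusoid:
SNR = 6.02 * N + 1.76
    = 6.02 * 20 + 1.76
    = 120.4 + 1.76
    = 122.16 dB

122.16 dB


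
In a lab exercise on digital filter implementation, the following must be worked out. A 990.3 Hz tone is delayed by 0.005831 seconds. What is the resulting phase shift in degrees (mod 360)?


Phase shift from frequency and time delay:
phi = 360 * f * t_delay
    = 360 * 990.3 * 0.005831
    = 2078.8 degrees
    mod 360 = 278.8 degrees

278.8 degrees


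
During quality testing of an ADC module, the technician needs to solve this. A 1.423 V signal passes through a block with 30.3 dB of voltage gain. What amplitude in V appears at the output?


Output voltage from dB gain:
V_out = V_in * 10^(gain_dB / 20)
      = 1.423 * 10^(30.3 / 20)
      = 1.423 * 32.734069
      = 46.5806 V

46.5806 V


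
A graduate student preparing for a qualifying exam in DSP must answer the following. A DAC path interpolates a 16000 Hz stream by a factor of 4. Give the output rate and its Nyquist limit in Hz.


Step 1 — output sample rate after interpolation by L:
fs_out = L * fs_in = 4 * 16000 = 64000 Hz

Step 2 — Nyquist frequency of the output stream:
f_Nyq = fs_out / 2 = 64000 / 2 = 32000.0 Hz

fs_out = 64000 Hz; f_Nyquist = 32000.0 Hz


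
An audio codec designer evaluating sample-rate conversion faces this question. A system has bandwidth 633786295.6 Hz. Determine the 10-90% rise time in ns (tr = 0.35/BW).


Rise time from bandwidth relationship:
tr = 0.35 / BW
   = 0.35 / 633786295.6
   = 5.522366173e-10 s
   = 0.5522 ns

0.5522 ns


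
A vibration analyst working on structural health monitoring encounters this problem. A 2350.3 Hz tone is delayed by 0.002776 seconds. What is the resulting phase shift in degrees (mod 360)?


Phase shift from frequency and time delay:
phi = 360 * f * t_delay
    = 360 * 2350.3 * 0.002776
    = 2348.8 degrees
    mod 360 = 188.8 degrees

188.8 degrees


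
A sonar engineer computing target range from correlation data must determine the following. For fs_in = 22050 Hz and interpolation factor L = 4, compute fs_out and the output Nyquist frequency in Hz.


Step 1 — output sample rate after interpolation by L:
fs_out = L * fs_in = 4 * 22050 = 88200 Hz

Step 2 — Nyquist frequency of the output stream:
f_Nyq = fs_out / 2 = 88200 / 2 = 44100.0 Hz

fs_out = 88200 Hz; f_Nyquist = 44100.0 Hz


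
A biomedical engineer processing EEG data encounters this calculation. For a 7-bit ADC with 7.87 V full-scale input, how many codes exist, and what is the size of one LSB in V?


Step 1 — number of quantization levels:
L = 2^N = 2^7 = 128

Step 2 — LSB step size:
delta = Vfs / L
      = 7.87 / 128
      = 0.06148438 V

Levels = 128; step size = 0.06148438 V


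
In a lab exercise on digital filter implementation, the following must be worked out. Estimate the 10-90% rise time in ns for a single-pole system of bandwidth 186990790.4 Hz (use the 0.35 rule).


Rise time from bandwidth relationship:
tr = 0.35 / BW
   = 0.35 / 186990790.4
   = 1.871749936e-09 s
   = 1.8717 ns

1.8717 ns


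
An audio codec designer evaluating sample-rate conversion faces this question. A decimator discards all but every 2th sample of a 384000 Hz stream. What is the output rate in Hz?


Decimation reduces the sample rate:
fs_out = fs_in / M
       = 384000 / 2
       = 192000.0 Hz

192000.0 Hz


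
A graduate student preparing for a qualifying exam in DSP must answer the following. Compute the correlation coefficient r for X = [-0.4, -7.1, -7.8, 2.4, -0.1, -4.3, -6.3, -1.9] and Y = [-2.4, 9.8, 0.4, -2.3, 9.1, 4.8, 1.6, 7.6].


Pearson correlation coefficient (population):
r = cov(X,Y) / (std(X) * std(Y))
Mean X = -3.1875, Mean Y = 3.575
Cov(X,Y) = -4.020938
Std(X) = 3.494438, Std(Y) = 4.625676
r = -0.2488

-0.2488


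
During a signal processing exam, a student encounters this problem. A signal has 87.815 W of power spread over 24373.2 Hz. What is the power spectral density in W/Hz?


Power spectral density:
PSD = P / BW
    = 87.815 / 24373.2
    = 0.00360293 W/Hz

0.00360293 W/Hz


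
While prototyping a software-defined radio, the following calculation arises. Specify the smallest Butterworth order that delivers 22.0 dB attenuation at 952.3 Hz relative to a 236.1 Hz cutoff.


Butterworth filter order formula:
n = log10(10^(A/10) - 1) / (2 * log10(f_stop/f_pass))
10^(22.0/10) - 1 = 157.4893
f_stop/f_pass = 952.3 / 236.1 = 4.0335
n = 1.8139 -> ceil = 2

2


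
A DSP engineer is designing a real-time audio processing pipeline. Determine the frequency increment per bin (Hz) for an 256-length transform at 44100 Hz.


DFT frequency resolution:
df = fs / N
   = 44100 / 256
   = 172.2656 Hz

172.2656 Hz


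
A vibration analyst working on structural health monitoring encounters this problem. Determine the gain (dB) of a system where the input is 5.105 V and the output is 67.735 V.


Voltage gain in dB:
G = 20 * log10(Vout / Vin)
  = 20 * log10(67.735 / 5.105)
  = 20 * log10(13.268364)
  = 20 * 1.122817
  = 22.46 dB

22.46 dB


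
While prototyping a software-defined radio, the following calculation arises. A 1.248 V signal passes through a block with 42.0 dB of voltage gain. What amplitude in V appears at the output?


Output voltage from dB gain:
V_out = V_in * 10^(gain_dB / 20)
      = 1.248 * 10^(42.0 / 20)
      = 1.248 * 125.892541
      = 157.1139 V

157.1139 V


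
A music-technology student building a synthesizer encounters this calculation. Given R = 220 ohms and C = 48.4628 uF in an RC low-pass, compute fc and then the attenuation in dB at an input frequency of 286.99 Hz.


Step 1 — cutoff frequency:
fc = 1 / (2*pi*R*C)
C = 48.4628 uF = 4.84628e-05 F
fc = 1 / (2*pi*220*4.84628e-05)
   = 14.9276 Hz

Step 2 — magnitude at f = 286.99 Hz:
|H(f)| = 1 / sqrt(1 + (f/fc)^2)
f/fc = 286.99 / 14.9276 = 19.225462
|H| = 1 / sqrt(1 + 369.618389) = 0.0519441
|H|_dB = 20*log10(0.0519441) = -25.69 dB

fc = 14.9276 Hz; |H(286.99 Hz)| = -25.69 dB


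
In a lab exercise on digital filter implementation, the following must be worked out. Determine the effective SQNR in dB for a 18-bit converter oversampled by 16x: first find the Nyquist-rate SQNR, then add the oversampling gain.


Step 1 — baseline SQNR at Nyquist:
SQNR_base = 6.02*N + 1.76
          = 6.02*18 + 1.76
          = 110.12 dB

Step 2 — oversampling processing gain:
G = 10*log10(OSR) = 10*log10(16) = 12.04 dB

Step 3 — total:
SQNR_total = 110.12 + 12.04 = 122.16 dB

Base SQNR = 110.12 dB; oversampled SQNR = 122.16 dB


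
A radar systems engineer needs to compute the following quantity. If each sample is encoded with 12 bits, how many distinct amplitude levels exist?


Number of quantization levels = 2^N
= 2^12
= 4096

4096


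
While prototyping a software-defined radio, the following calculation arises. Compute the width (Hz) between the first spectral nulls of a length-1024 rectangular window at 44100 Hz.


Main lobe width for a rectangular window:
Width = 2 * fs / N
      = 2 * 44100 / 1024
      = 88200 / 1024
      = 86.133 Hz

86.133 Hz


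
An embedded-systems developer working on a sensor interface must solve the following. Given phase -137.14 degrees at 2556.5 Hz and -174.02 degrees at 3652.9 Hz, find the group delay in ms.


Group delay from phase difference:
tau = -d(phi)/d(omega)
d(phi) = -36.88 deg = -0.643677 rad
d(omega) = 2*pi*(3652.9 - 2556.5) = 6888.8844 rad/s
tau = -(-0.643677) / 6888.8844
    = 0.0934 ms

0.0934 ms


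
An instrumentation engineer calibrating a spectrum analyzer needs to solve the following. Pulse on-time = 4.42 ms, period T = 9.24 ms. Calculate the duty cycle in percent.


Duty cycle as a percentage:
DC = (t_on / T) * 100
   = (4.42 / 9.24) * 100
   = 0.478355 * 100
   = 47.84 %

47.84 %


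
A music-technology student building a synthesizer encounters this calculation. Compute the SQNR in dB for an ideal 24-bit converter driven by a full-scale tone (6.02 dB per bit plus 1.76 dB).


Theoretical SNR for a full-scale sinusoid:
SNR = 6.02 * N + 1.76
    = 6.02 * 24 + 1.76
    = 144.48 + 1.76
    = 146.24 dB

146.24 dB


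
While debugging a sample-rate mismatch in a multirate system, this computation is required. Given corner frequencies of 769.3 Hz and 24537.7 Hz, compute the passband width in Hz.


Bandwidth is the difference of -3dB frequencies:
BW = f_high - f_low
   = 24537.7 - 769.3
   = 23768.4 Hz

23768.4 Hz


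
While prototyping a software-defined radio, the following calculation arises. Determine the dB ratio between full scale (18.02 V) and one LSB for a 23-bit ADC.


Dynamic range from full-scale to LSB:
V_min = V_max / 2^bits = 18.02 / 2^23
DR = 20 * log10(V_max / V_min)
   = 20 * log10(2^23)
   = 20 * 23 * log10(2)
   = 138.47 dB

138.47 dB


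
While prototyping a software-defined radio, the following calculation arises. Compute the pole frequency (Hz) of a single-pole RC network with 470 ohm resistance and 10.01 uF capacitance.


Cutoff frequency of a first-order RC filter:
fc = 1 / (2 * pi * R * C)
C = 10.01 uF = 1.001e-05 F
fc = 1 / (2 * pi * 470 * 1.001e-05)
   = 1 / 0.029560501914688
   = 33.828925 Hz

33.828925 Hz


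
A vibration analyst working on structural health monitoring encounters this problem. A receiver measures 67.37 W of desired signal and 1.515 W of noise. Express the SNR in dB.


SNR in decibels:
SNR = 10 * log10(Ps / Pn)
    = 10 * log10(67.37 / 1.515)
    = 10 * log10(44.4686)
    = 10 * 1.6481
    = 16.48 dB

16.48 dB


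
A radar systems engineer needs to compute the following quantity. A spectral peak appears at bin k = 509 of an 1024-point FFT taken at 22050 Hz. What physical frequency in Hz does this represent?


Frequency of DFT bin k:
f_k = k * fs / N
    = 509 * 22050 / 1024
    = 11223450 / 1024
    = 10960.4 Hz

10960.4 Hz


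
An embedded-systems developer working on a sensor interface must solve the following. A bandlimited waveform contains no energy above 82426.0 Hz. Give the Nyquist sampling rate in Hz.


The Nyquist rate is twice the maximum frequency component.
fs_min = 2 * fmax
      = 2 * 82426.0
      = 164852.0 Hz

164852.0


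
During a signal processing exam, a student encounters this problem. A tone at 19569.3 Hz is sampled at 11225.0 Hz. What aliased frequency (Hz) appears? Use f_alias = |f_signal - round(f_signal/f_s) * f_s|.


Compute the nearest integer multiple of fs to the signal:
n = round(19569.3 / 11225.0) = 2
f_alias = |19569.3 - 2 * 11225.0|
        = |19569.3 - 22450.0|
        = 2880.7 Hz

2880.7


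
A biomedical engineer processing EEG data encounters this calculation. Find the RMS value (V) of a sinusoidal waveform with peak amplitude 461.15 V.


RMS voltage for a sinusoidal waveform:
V_rms = V_peak / sqrt(2)
      = 461.15 / 1.414214
      = 326.082 V

326.082 V


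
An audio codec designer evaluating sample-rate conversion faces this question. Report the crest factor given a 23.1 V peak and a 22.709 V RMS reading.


Crest factor is the ratio of peak to RMS:
CF = V_peak / V_rms
   = 23.1 / 22.709
   = 1.0172

1.0172


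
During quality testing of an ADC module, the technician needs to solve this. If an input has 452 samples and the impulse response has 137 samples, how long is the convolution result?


Linear convolution output length:
L = N + M - 1
  = 452 + 137 - 1
  = 588 samples

588


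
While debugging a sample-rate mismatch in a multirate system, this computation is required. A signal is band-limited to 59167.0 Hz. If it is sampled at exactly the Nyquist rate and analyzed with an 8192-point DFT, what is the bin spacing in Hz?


Step 1 — Nyquist sampling rate:
fs = 2 * fmax = 2 * 59167.0 = 118334.0 Hz

Step 2 — DFT bin spacing:
df = fs / N = 118334.0 / 8192 = 14.4451 Hz

14.4451 Hz


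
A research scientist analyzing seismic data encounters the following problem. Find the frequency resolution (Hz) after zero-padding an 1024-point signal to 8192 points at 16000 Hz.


Frequency resolution after zero-padding:
N_padded = 1024 * 8 = 8192
df = fs / N_padded
   = 16000 / 8192
   = 1.9531 Hz

1.9531 Hz


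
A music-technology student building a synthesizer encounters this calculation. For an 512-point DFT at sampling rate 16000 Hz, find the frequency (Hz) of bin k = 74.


Frequency of DFT bin k:
f_k = k * fs / N
    = 74 * 16000 / 512
    = 1184000 / 512
    = 2312.5 Hz

2312.5 Hz


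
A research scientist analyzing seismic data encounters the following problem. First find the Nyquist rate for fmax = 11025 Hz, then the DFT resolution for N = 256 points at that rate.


Step 1 — Nyquist sampling rate:
fs = 2 * fmax = 2 * 11025 = 22050 Hz

Step 2 — DFT bin spacing:
df = fs / N = 22050 / 256 = 86.1328 Hz

86.1328 Hz


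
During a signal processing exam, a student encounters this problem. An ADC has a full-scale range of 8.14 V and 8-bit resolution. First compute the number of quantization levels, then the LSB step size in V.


Step 1 — number of quantization levels:
L = 2^N = 2^8 = 256

Step 2 — LSB step size:
delta = Vfs / L
      = 8.14 / 256
      = 0.03179688 V

Levels = 256; step size = 0.03179688 V


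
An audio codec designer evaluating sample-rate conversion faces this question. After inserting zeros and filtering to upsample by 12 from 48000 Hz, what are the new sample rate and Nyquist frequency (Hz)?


Step 1 — output sample rate after interpolation by L:
fs_out = L * fs_in = 12 * 48000 = 576000 Hz

Step 2 — Nyquist frequency of the output stream:
f_Nyq = fs_out / 2 = 576000 / 2 = 288000.0 Hz

fs_out = 576000 Hz; f_Nyquist = 288000.0 Hz


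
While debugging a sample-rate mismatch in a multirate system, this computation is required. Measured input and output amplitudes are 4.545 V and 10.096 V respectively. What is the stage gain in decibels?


Voltage gain in dB:
G = 20 * log10(Vout / Vin)
  = 20 * log10(10.096 / 4.545)
  = 20 * log10(2.221342)
  = 20 * 0.346615
  = 6.93 dB

6.93 dB


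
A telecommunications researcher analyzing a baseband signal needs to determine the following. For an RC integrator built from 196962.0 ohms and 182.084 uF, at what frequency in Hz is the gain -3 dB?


Cutoff frequency of a first-order RC filter:
fc = 1 / (2 * pi * R * C)
C = 182.084 uF = 0.000182084 F
fc = 1 / (2 * pi * 196962.0 * 0.000182084)
   = 1 / 225.33782558857
   = 0.004438 Hz

0.004438 Hz


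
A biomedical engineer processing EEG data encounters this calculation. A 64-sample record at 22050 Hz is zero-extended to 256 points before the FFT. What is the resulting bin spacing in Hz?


Frequency resolution after zero-padding:
N_padded = 64 * 4 = 256
df = fs / N_padded
   = 22050 / 256
   = 86.1328 Hz

86.1328 Hz


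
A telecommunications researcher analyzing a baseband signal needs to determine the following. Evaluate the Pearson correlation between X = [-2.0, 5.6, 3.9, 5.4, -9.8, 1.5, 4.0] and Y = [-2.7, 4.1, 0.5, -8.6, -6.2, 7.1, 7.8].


Pearson correlation coefficient (population):
r = cov(X,Y) / (std(X) * std(Y))
Mean X = 1.2286, Mean Y = 0.2857
Cov(X,Y) = 12.003265
Std(X) = 5.119351, Std(Y) = 5.945329
r = 0.3944

0.3944


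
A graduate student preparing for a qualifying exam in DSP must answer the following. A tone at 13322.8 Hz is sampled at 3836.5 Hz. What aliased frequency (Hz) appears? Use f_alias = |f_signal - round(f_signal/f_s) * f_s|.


Compute the nearest integer multiple of fs to the signal:
n = round(13322.8 / 3836.5) = 3
f_alias = |13322.8 - 3 * 3836.5|
        = |13322.8 - 11509.5|
        = 1813.3 Hz

1813.3


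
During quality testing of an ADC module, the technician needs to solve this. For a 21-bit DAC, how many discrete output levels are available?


Number of quantization levels = 2^N
= 2^21
= 2097152

2097152


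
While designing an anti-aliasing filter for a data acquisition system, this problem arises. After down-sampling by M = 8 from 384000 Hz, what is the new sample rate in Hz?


Decimation reduces the sample rate:
fs_out = fs_in / M
       = 384000 / 8
       = 48000.0 Hz

48000.0 Hz


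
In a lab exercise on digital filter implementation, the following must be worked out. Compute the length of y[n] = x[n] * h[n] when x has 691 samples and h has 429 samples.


Linear convolution output length:
L = N + M - 1
  = 691 + 429 - 1
  = 1119 samples

1119


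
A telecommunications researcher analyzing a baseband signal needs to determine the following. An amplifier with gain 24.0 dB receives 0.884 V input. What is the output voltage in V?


Output voltage from dB gain:
V_out = V_in * 10^(gain_dB / 20)
      = 0.884 * 10^(24.0 / 20)
      = 0.884 * 15.848932
      = 14.0105 V

14.0105 V


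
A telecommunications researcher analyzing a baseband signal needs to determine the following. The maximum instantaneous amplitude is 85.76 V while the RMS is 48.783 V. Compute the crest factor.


Crest factor is the ratio of peak to RMS:
CF = V_peak / V_rms
   = 85.76 / 48.783
   = 1.758

1.758


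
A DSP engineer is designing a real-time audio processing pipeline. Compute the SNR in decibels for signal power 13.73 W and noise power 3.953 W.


SNR in decibels:
SNR = 10 * log10(Ps / Pn)
    = 10 * log10(13.73 / 3.953)
    = 10 * log10(3.4733)
    = 10 * 0.5407
    = 5.41 dB

5.41 dB


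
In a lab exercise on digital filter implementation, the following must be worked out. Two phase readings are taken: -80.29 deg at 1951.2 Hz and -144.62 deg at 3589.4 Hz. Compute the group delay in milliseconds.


Group delay from phase difference:
tau = -d(phi)/d(omega)
d(phi) = -64.33 deg = -1.12277 rad
d(omega) = 2*pi*(3589.4 - 1951.2) = 10293.1142 rad/s
tau = -(-1.12277) / 10293.1142
    = 0.1091 ms

0.1091 ms


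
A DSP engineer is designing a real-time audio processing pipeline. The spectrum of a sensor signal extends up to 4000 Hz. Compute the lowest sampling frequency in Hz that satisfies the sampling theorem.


The Nyquist rate is twice the maximum frequency component.
fs_min = 2 * fmax
      = 2 * 4000
      = 8000 Hz

8000


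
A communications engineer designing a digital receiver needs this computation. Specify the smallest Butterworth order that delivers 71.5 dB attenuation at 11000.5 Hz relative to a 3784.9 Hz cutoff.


Butterworth filter order formula:
n = log10(10^(A/10) - 1) / (2 * log10(f_stop/f_pass))
10^(71.5/10) - 1 = 14125374.4462
f_stop/f_pass = 11000.5 / 3784.9 = 2.9064
n = 7.7154 -> ceil = 8

8


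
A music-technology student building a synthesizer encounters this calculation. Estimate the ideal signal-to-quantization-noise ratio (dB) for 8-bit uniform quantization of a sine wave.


Theoretical SNR for a full-scale sinusoid:
SNR = 6.02 * N + 1.76
    = 6.02 * 8 + 1.76
    = 48.16 + 1.76
    = 49.92 dB

49.92 dB


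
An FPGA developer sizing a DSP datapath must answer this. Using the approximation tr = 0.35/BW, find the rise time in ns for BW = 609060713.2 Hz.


Rise time from bandwidth relationship:
tr = 0.35 / BW
   = 0.35 / 609060713.2
   = 5.746553544e-10 s
   = 0.5747 ns

0.5747 ns


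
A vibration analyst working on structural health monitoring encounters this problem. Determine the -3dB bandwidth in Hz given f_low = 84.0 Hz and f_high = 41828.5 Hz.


Bandwidth is the difference of -3dB frequencies:
BW = f_high - f_low
   = 41828.5 - 84.0
   = 41744.5 Hz

41744.5 Hz


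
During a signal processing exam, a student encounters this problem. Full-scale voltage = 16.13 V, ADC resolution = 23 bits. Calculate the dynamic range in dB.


Dynamic range from full-scale to LSB:
V_min = V_max / 2^bits = 16.13 / 2^23
DR = 20 * log10(V_max / V_min)
   = 20 * log10(2^23)
   = 20 * 23 * log10(2)
   = 138.47 dB

138.47 dB


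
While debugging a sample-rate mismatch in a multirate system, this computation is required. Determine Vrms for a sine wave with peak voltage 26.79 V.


RMS voltage for a sinusoidal waveform:
V_rms = V_peak / sqrt(2)
      = 26.79 / 1.414214
      = 18.943 V

18.943 V


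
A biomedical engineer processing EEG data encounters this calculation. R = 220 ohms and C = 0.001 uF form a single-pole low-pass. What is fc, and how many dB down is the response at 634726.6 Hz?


Step 1 — cutoff frequency:
fc = 1 / (2*pi*R*C)
C = 0.001 uF = 1e-09 F
fc = 1 / (2*pi*220*1e-09)
   = 723431.56 Hz

Step 2 — magnitude at f = 634726.6 Hz:
|H(f)| = 1 / sqrt(1 + (f/fc)^2)
f/fc = 634726.6 / 723431.56 = 0.877383
|H| = 1 / sqrt(1 + 0.769801) = 0.7516883
|H|_dB = 20*log10(0.7516883) = -2.48 dB

fc = 723431.56 Hz; |H(634726.6 Hz)| = -2.48 dB


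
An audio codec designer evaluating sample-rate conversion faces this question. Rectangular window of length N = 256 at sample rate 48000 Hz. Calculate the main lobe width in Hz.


Main lobe width for a rectangular window:
Width = 2 * fs / N
      = 2 * 48000 / 256
      = 96000 / 256
      = 375.0 Hz

375.0 Hz


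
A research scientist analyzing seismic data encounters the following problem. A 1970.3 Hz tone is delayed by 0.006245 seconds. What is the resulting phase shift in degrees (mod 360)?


Phase shift from frequency and time delay:
phi = 360 * f * t_delay
    = 360 * 1970.3 * 0.006245
    = 4429.63 degrees
    mod 360 = 109.63 degrees

109.63 degrees


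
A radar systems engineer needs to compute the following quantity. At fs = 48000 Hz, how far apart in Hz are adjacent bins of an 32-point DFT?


DFT frequency resolution:
df = fs / N
   = 48000 / 32
   = 1500.0 Hz

1500.0 Hz


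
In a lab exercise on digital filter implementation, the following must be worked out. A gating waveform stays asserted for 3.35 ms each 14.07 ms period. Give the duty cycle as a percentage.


Duty cycle as a percentage:
DC = (t_on / T) * 100
   = (3.35 / 14.07) * 100
   = 0.238095 * 100
   = 23.81 %

23.81 %


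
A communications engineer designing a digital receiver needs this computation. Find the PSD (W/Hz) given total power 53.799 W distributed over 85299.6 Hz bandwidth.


Power spectral density:
PSD = P / BW
    = 53.799 / 85299.6
    = 0.00063071 W/Hz

0.00063071 W/Hz


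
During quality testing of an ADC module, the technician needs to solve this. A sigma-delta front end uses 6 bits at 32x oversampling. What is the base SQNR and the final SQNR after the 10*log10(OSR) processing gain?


Step 1 — baseline SQNR at Nyquist:
SQNR_base = 6.02*N + 1.76
          = 6.02*6 + 1.76
          = 37.88 dB

Step 2 — oversampling processing gain:
G = 10*log10(OSR) = 10*log10(32) = 15.05 dB

Step 3 — total:
SQNR_total = 37.88 + 15.05 = 52.93 dB

Base SQNR = 37.88 dB; oversampled SQNR = 52.93 dB


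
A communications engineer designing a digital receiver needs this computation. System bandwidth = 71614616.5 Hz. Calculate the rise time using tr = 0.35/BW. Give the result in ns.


Rise time from bandwidth relationship:
tr = 0.35 / BW
   = 0.35 / 71614616.5
   = 4.887270464e-09 s
   = 4.8873 ns

4.8873 ns


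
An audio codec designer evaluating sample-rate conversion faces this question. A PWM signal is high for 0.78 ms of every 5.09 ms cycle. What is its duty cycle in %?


Duty cycle as a percentage:
DC = (t_on / T) * 100
   = (0.78 / 5.09) * 100
   = 0.153242 * 100
   = 15.32 %

15.32 %


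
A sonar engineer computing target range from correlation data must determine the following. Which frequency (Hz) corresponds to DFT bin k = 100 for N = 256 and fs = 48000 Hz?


Frequency of DFT bin k:
f_k = k * fs / N
    = 100 * 48000 / 256
    = 4800000 / 256
    = 18750.0 Hz

18750.0 Hz


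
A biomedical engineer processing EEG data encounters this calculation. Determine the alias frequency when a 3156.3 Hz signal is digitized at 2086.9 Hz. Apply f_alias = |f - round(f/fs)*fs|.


Compute the nearest integer multiple of fs to the signal:
n = round(3156.3 / 2086.9) = 2
f_alias = |3156.3 - 2 * 2086.9|
        = |3156.3 - 4173.8|
        = 1017.5 Hz

1017.5


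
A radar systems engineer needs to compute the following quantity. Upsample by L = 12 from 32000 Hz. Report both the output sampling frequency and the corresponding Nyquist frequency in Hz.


Step 1 — output sample rate after interpolation by L:
fs_out = L * fs_in = 12 * 32000 = 384000 Hz

Step 2 — Nyquist frequency of the output stream:
f_Nyq = fs_out / 2 = 384000 / 2 = 192000.0 Hz

fs_out = 384000 Hz; f_Nyquist = 192000.0 Hz


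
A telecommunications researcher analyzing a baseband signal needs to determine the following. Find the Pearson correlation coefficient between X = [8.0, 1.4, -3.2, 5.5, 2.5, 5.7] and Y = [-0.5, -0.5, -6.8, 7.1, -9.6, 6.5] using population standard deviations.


Pearson correlation coefficient (population):
r = cov(X,Y) / (std(X) * std(Y))
Mean X = 3.3167, Mean Y = -0.6333
Cov(X,Y) = 13.627222
Std(X) = 3.632913, Std(Y) = 6.179986
r = 0.607

0.607


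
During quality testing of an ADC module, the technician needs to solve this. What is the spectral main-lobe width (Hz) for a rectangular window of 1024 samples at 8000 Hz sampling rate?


Main lobe width for a rectangular window:
Width = 2 * fs / N
      = 2 * 8000 / 1024
      = 16000 / 1024
      = 15.625 Hz

15.625 Hz


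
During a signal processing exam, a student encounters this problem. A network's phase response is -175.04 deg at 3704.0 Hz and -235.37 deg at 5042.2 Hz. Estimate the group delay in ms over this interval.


Group delay from phase difference:
tau = -d(phi)/d(omega)
d(phi) = -60.33 deg = -1.052957 rad
d(omega) = 2*pi*(5042.2 - 3704.0) = 8408.1586 rad/s
tau = -(-1.052957) / 8408.1586
    = 0.1252 ms

0.1252 ms


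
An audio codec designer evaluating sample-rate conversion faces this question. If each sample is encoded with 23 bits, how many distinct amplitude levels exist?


Number of quantization levels = 2^N
= 2^23
= 8388608

8388608


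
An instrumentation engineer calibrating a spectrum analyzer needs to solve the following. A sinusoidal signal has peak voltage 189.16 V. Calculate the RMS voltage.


RMS voltage for a sinusoidal waveform:
V_rms = V_peak / sqrt(2)
      = 189.16 / 1.414214
      = 133.756 V

133.756 V


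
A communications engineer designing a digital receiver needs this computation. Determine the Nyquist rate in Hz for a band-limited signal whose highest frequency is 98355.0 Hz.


The Nyquist rate is twice the maximum frequency component.
fs_min = 2 * fmax
      = 2 * 98355.0
      = 196710.0 Hz

196710.0


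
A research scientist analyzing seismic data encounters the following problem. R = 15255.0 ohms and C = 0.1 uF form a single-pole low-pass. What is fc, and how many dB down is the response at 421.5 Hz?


Step 1 — cutoff frequency:
fc = 1 / (2*pi*R*C)
C = 0.1 uF = 1e-07 F
fc = 1 / (2*pi*15255.0*1e-07)
   = 104.33 Hz

Step 2 — magnitude at f = 421.5 Hz:
|H(f)| = 1 / sqrt(1 + (f/fc)^2)
f/fc = 421.5 / 104.33 = 4.040065
|H| = 1 / sqrt(1 + 16.322125) = 0.2402699
|H|_dB = 20*log10(0.2402699) = -12.39 dB

fc = 104.33 Hz; |H(421.5 Hz)| = -12.39 dB


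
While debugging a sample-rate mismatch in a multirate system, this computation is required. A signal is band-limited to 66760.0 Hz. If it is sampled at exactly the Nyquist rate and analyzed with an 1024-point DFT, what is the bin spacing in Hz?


Step 1 — Nyquist sampling rate:
fs = 2 * fmax = 2 * 66760.0 = 133520.0 Hz

Step 2 — DFT bin spacing:
df = fs / N = 133520.0 / 1024 = 130.3906 Hz

130.3906 Hz


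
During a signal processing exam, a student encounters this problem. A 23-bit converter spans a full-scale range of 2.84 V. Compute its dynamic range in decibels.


Dynamic range from full-scale to LSB:
V_min = V_max / 2^bits = 2.84 / 2^23
DR = 20 * log10(V_max / V_min)
   = 20 * log10(2^23)
   = 20 * 23 * log10(2)
   = 138.47 dB

138.47 dB


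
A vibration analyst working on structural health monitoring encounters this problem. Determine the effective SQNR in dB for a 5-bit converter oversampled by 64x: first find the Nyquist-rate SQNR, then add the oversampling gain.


Step 1 — baseline SQNR at Nyquist:
SQNR_base = 6.02*N + 1.76
          = 6.02*5 + 1.76
          = 31.86 dB

Step 2 — oversampling processing gain:
G = 10*log10(OSR) = 10*log10(64) = 18.06 dB

Step 3 — total:
SQNR_total = 31.86 + 18.06 = 49.92 dB

Base SQNR = 31.86 dB; oversampled SQNR = 49.92 dB


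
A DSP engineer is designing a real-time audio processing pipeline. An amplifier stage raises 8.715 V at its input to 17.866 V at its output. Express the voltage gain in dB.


Voltage gain in dB:
G = 20 * log10(Vout / Vin)
  = 20 * log10(17.866 / 8.715)
  = 20 * log10(2.050029)
  = 20 * 0.31176
  = 6.24 dB

6.24 dB


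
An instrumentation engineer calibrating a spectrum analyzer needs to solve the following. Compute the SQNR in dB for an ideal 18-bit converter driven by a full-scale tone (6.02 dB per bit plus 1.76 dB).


Theoretical SNR for a full-scale sinusoid:
SNR = 6.02 * N + 1.76
    = 6.02 * 18 + 1.76
    = 108.36 + 1.76
    = 110.12 dB

110.12 dB


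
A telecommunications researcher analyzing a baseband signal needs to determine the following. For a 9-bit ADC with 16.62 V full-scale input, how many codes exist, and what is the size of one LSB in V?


Step 1 — number of quantization levels:
L = 2^N = 2^9 = 512

Step 2 — LSB step size:
delta = Vfs / L
      = 16.62 / 512
      = 0.03246094 V

Levels = 512; step size = 0.03246094 V


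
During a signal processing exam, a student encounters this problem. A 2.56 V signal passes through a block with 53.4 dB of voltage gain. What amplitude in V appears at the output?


Output voltage from dB gain:
V_out = V_in * 10^(gain_dB / 20)
      = 2.56 * 10^(53.4 / 20)
      = 2.56 * 467.735141
      = 1197.402 V

1197.402 V


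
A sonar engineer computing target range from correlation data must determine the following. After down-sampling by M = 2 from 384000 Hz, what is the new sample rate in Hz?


Decimation reduces the sample rate:
fs_out = fs_in / M
       = 384000 / 2
       = 192000.0 Hz

192000.0 Hz


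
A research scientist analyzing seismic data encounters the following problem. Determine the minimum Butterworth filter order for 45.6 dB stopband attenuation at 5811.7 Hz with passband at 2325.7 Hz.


Butterworth filter order formula:
n = log10(10^(A/10) - 1) / (2 * log10(f_stop/f_pass))
10^(45.6/10) - 1 = 36306.8055
f_stop/f_pass = 5811.7 / 2325.7 = 2.4989
n = 5.7322 -> ceil = 6

6


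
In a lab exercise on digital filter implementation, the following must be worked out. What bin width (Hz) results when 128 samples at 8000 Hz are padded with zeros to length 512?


Frequency resolution after zero-padding:
N_padded = 128 * 4 = 512
df = fs / N_padded
   = 8000 / 512
   = 15.625 Hz

15.625 Hz


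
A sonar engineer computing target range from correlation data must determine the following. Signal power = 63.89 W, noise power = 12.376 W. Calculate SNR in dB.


SNR in decibels:
SNR = 10 * log10(Ps / Pn)
    = 10 * log10(63.89 / 12.376)
    = 10 * log10(5.1624)
    = 10 * 0.7129
    = 7.13 dB

7.13 dB


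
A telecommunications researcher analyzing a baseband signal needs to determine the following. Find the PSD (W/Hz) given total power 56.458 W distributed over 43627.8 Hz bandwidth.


Power spectral density:
PSD = P / BW
    = 56.458 / 43627.8
    = 0.00129408 W/Hz

0.00129408 W/Hz
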